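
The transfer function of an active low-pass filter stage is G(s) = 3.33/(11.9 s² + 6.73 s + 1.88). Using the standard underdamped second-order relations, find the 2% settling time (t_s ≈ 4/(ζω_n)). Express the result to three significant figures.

Dividing through by 11.9: denominator becomes s² + 0.5655 s + 0.1580.
So ω_n = √0.1580 = 0.397 rad/s and ζ = 0.5655/(2·0.397) = 0.711.
t_s ≈ 4/(ζω_n) = 14.1 s.

t_s ≈ 14.1 s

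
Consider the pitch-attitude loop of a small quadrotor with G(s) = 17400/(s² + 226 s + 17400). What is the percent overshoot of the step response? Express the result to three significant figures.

%OS ≈ 0.543%

Matching coefficients with s² + 2ζω_n s + ω_n² gives ω_n² = 17400 ⇒ ω_n = 132 rad/s, and ζ = 226/(2ω_n) = 0.857.
%OS = 100 e^{−πζ/√(1−ζ²)} with ζ = 0.857 gives 0.543%.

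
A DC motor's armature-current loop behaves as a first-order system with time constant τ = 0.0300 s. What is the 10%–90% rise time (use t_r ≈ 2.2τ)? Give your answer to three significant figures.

t_r ≈ 2.2τ = 0.0660 s.

t_r ≈ 0.0660 s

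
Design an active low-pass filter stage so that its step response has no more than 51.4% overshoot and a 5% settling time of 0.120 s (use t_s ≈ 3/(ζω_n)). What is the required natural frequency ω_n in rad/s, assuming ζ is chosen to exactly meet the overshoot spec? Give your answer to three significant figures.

ω_n ≈ 121 rad/s

ζ = −ln(OS)/√(π² + (ln OS)²). With OS = 0.514, ln OS = −0.6655 and ζ = 0.6655/3.211 = 0.207.
From t_s ≈ 3/(ζω_n): ω_n = 3/(ζ·t_s) = 3/(0.207·0.120) = 121 rad/s.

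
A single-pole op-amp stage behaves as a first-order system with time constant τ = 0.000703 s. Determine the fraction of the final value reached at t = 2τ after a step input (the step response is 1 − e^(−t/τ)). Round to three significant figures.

y/y_∞ ≈ 0.865

y(t)/y_∞ = 1 − e^(−t/τ) = 1 − e^(−2) = 1 − e^(−2.00) = 0.865.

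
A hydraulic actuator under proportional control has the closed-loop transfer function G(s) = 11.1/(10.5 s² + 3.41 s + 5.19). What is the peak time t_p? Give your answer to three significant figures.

Dividing through by 10.5: denominator becomes s² + 0.3248 s + 0.4943.
So ω_n = √0.4943 = 0.703 rad/s and ζ = 0.3248/(2·0.703) = 0.231.
The damped frequency ω_d = ω_n√(1−ζ²) = 0.684 rad/s. t_p = π/ω_d = 4.59 s.

t_p ≈ 4.59 s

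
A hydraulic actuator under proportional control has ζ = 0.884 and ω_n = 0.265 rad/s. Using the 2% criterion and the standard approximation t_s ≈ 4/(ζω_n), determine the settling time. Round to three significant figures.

t_s ≈ 4/(ζω_n) = 4/(0.884 × 0.265) = 17.1 s.

t_s ≈ 17.1 s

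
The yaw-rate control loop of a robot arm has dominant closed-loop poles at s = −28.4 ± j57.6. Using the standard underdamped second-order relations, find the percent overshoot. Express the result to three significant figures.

%OS ≈ 21.2%

|pole| = ω_n = √(28.4² + 57.6²) = 64.2 rad/s; ζ = cos θ = σ/ω_n = 0.442.
%OS = 100·exp(−πζ/√(1−ζ²)) = 21.2%.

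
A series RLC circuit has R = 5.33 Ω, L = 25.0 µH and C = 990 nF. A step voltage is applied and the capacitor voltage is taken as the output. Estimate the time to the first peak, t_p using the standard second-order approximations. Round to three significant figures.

t_p ≈ 0.0000184 s

For a series RLC circuit (capacitor voltage as output), ω_n = 1/√(LC) = 1/√(25.0 µH · 990 nF) = 201000 rad/s.
ζ = (R/2)·√(C/L) = (5.33/2)·√(990 nF/25.0 µH) = 0.530.
ω_d = ω_n√(1−ζ²) = 170000 rad/s. t_p = π/ω_d = 0.0000184 s.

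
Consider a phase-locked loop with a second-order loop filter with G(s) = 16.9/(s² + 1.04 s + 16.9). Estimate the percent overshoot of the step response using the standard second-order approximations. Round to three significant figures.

%OS ≈ 67.0%

ω_n = √16.9 = 4.11 rad/s; ζ = 1.04/(2·4.11) = 0.126.
Overshoot: exp(−π·0.126/√(1−0.126²)) = 0.670, i.e. 67.0%.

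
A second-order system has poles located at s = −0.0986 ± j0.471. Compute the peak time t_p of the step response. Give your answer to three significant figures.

t_p ≈ 6.67 s

t_p = π/ω_d with ω_d = 0.471 (the imaginary part), so t_p = 6.67 s.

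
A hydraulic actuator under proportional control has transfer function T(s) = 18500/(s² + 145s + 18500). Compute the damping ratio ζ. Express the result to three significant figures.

Matching coefficients with s² + 2ζω_n s + ω_n² gives ω_n² = 18500 ⇒ ω_n = 136 rad/s, and ζ = 145/(2ω_n) = 0.533.

ζ ≈ 0.533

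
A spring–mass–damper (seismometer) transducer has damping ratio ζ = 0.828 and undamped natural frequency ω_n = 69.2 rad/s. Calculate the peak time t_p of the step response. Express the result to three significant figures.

The damped frequency is ω_d = ω_n√(1−ζ²) = 69.2·√(1−0.686) = 38.8 rad/s.
Peak time t_p = π/ω_d = π/38.8 = 0.0810 s.

t_p ≈ 0.0810 s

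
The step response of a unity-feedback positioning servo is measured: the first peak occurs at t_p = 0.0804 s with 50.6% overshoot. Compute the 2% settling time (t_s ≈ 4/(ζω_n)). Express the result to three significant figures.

ζ from %OS: ζ = |ln 0.506|/√(π²+ln²0.506) = 0.212.
t_p = π/ω_d ⇒ ω_d = 39.1 rad/s; then ω_n = ω_d/√(1−ζ²) = 40.0 rad/s.
t_s ≈ 4/(ζω_n) = 4/(0.212·40.0) = 0.472 s.

t_s ≈ 0.472 s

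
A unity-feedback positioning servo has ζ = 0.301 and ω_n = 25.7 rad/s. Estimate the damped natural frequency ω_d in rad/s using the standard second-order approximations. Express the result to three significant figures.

ω_d = ω_n√(1−ζ²) = 25.7·√0.909 = 24.5 rad/s.

ω_d ≈ 24.5 rad/s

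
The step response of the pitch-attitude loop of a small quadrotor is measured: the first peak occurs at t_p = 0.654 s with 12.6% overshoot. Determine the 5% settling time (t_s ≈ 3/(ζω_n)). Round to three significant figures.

t_s ≈ 0.947 s

The overshoot fixes ζ = −ln(OS)/√(π²+ln²(OS)) = 0.550.
t_p = π/ω_d ⇒ ω_d = 4.80 rad/s; then ω_n = ω_d/√(1−ζ²) = 5.75 rad/s.
t_s ≈ 3/(ζω_n) = 3/(0.550·5.75) = 0.947 s.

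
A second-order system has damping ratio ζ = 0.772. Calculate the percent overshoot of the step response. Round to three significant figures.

%OS ≈ 2.20%

For an underdamped second-order system, %OS = 100·exp(−πζ/√(1−ζ²)).
πζ/√(1−ζ²) = π·0.772/√(1−0.596) = 3.816, so %OS = 100·e^(−3.816) = 2.20%.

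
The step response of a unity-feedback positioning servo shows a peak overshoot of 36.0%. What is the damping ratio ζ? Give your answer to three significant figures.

ζ = −ln(OS)/√(π² + (ln OS)²). With OS = 0.360, ln OS = −1.022 and ζ = 1.022/3.304 = 0.309.

ζ ≈ 0.309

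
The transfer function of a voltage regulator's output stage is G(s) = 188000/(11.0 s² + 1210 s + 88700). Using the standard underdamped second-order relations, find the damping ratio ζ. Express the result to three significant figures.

Dividing through by 11.0: denominator becomes s² + 110.0 s + 8064.
So ω_n = √8064 = 89.8 rad/s and ζ = 110.0/(2·89.8) = 0.612.

ζ ≈ 0.612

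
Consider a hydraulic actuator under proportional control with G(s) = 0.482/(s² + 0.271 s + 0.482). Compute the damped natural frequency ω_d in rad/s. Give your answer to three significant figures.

ω_d ≈ 0.681 rad/s

Comparing the denominator to s² + 2ζω_n s + ω_n²: ω_n = √0.482 = 0.694 rad/s, and 2ζω_n = 0.271 so ζ = 0.271/(2·0.694) = 0.195.
ω_d = 0.694·√(1 − 0.195²) = 0.681 rad/s.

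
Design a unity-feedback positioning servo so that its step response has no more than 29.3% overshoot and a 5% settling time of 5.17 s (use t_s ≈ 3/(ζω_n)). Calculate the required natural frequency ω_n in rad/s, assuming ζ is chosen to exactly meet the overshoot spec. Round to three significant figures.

From %OS = 100·exp(−πζ/√(1−ζ²)), invert to get ζ = −ln(OS)/√(π² + ln²(OS)) with OS = 0.293.
−ln 0.293 = 1.228, so ζ = 1.228/√(π² + 1.507) = 0.364.
Then ω_n = 3/(ζ t_s) = 3/(0.364 × 5.17) = 1.59 rad/s.

ω_n ≈ 1.59 rad/s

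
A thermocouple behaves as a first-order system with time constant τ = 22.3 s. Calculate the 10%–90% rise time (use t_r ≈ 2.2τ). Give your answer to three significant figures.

t_r ≈ 2.2τ = 49.1 s.

t_r ≈ 49.1 s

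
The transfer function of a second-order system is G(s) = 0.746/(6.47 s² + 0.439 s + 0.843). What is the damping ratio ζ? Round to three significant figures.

Dividing through by 6.47: denominator becomes s² + 0.06785 s + 0.1303.
So ω_n = √0.1303 = 0.361 rad/s and ζ = 0.06785/(2·0.361) = 0.0940.

ζ ≈ 0.0940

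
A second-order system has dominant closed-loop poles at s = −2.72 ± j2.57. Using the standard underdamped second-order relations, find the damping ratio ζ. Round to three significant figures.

ζ ≈ 0.727

The poles are at −σ ± jω_d with σ = 2.72 and ω_d = 2.57, so ω_n = √(σ²+ω_d²) = 3.74 rad/s and ζ = σ/ω_n = 0.727.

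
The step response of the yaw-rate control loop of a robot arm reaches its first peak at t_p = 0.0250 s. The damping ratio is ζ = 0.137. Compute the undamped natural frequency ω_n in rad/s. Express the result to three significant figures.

Peak time t_p = π/ω_d, so ω_d = π/t_p = π/0.0250 = 126 rad/s.
ω_n = ω_d/√(1−ζ²) = 126/√0.981 = 127 rad/s.

ω_n ≈ 127 rad/s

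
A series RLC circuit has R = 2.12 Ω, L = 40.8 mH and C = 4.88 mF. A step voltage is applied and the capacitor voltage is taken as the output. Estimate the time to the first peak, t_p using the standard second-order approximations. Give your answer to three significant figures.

For a series RLC circuit (capacitor voltage as output), ω_n = 1/√(LC) = 1/√(40.8 mH · 4.88 mF) = 70.9 rad/s.
ζ = (R/2)·√(C/L) = (2.12/2)·√(4.88 mF/40.8 mH) = 0.367.
ω_d = 70.9·√(1 − 0.367²) = 65.9 rad/s. t_p = π/ω_d = 0.0476 s.

t_p ≈ 0.0476 s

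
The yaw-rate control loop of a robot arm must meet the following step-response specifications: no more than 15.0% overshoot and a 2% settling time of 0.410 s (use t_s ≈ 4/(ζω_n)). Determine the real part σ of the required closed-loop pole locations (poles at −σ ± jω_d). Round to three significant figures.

σ ≈ 9.76

The settling-time spec alone fixes σ = ζω_n = 4/t_s = 4/0.410 = 9.76.
(Overshoot then fixes ζ = 0.517 and hence ω_d = σ·√(1−ζ²)/ζ = 16.2 rad/s.)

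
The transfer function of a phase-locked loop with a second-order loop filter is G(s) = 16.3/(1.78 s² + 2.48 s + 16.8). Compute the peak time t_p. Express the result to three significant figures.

Dividing through by 1.78: denominator becomes s² + 1.393 s + 9.438.
So ω_n = √9.438 = 3.07 rad/s and ζ = 1.393/(2·3.07) = 0.227.
ω_d = ω_n√(1−ζ²) = 2.99 rad/s. t_p = π/ω_d = 1.05 s.

t_p ≈ 1.05 s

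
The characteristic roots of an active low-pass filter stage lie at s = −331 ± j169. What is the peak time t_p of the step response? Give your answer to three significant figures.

t_p ≈ 0.0186 s

t_p = π/ω_d with ω_d = 169 (the imaginary part), so t_p = 0.0186 s.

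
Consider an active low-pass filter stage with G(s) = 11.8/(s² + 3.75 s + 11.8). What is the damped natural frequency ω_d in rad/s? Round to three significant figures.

ω_d ≈ 2.88 rad/s

Comparing the denominator to s² + 2ζω_n s + ω_n²: ω_n = √11.8 = 3.44 rad/s, and 2ζω_n = 3.75 so ζ = 3.75/(2·3.44) = 0.546.
ω_d = ω_n√(1−ζ²) = 2.88 rad/s.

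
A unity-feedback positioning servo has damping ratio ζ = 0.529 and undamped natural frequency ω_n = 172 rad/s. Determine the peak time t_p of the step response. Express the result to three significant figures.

The damped frequency is ω_d = ω_n√(1−ζ²) = 172·√(1−0.280) = 146 rad/s.
Peak time t_p = π/ω_d = π/146 = 0.0215 s.

t_p ≈ 0.0215 s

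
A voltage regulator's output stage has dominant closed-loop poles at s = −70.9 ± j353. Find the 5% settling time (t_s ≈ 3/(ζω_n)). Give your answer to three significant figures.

For poles at −σ ± jω_d, ζω_n = σ = 70.9, so t_s ≈ 3/σ = 0.0423 s.

t_s ≈ 0.0423 s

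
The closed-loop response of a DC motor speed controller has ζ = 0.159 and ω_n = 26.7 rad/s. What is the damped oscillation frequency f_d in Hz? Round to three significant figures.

f_d ≈ 4.20 Hz

ω_d = ω_n√(1−ζ²) = 26.7·√0.975 = 26.4 rad/s.
f_d = ω_d/(2π) = 4.20 Hz.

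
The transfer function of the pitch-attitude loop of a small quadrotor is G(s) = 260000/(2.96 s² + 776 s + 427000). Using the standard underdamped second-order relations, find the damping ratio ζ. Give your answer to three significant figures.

ζ ≈ 0.345

Dividing through by 2.96: denominator becomes s² + 262.2 s + 144300.
So ω_n = √144300 = 380 rad/s and ζ = 262.2/(2·380) = 0.345.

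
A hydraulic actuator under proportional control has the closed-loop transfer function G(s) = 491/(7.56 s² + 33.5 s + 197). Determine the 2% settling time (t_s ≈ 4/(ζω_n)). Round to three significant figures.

Dividing through by 7.56: denominator becomes s² + 4.431 s + 26.06.
So ω_n = √26.06 = 5.10 rad/s and ζ = 4.431/(2·5.10) = 0.434.
t_s ≈ 4/(ζω_n) = 1.81 s.

t_s ≈ 1.81 s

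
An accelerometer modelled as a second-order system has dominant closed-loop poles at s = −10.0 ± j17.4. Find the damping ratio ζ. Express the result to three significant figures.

ζ ≈ 0.498

|pole| = ω_n = √(10.0² + 17.4²) = 20.1 rad/s; ζ = cos θ = σ/ω_n = 0.498.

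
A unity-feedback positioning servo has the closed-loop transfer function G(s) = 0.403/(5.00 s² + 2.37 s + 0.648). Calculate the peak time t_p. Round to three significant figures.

t_p ≈ 11.6 s

Dividing through by 5.00: denominator becomes s² + 0.4740 s + 0.1296.
So ω_n = √0.1296 = 0.360 rad/s and ζ = 0.4740/(2·0.360) = 0.658.
The damped frequency ω_d = ω_n√(1−ζ²) = 0.271 rad/s. t_p = π/ω_d = 11.6 s.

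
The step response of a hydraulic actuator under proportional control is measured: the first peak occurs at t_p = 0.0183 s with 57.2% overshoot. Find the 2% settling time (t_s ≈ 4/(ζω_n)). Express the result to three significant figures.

From the overshoot, ζ = −ln(OS)/√(π²+ln²(OS)) = 0.175.
From t_p = π/ω_d, ω_d = π/0.0183 = 172 rad/s, so ω_n = ω_d/√(1−ζ²) = 174 rad/s.
t_s ≈ 4/(ζω_n) = 4/(0.175·174) = 0.131 s.

t_s ≈ 0.131 s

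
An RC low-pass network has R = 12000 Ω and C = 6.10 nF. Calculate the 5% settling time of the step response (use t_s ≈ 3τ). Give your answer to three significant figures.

t_s ≈ 0.000220 s

τ = RC = 12000 × 6.10 nF = 0.0000732 s.
t_s ≈ 3τ = 0.000220 s.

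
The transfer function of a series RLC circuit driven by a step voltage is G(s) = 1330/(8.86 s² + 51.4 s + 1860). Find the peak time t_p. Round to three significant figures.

t_p ≈ 0.221 s

Dividing through by 8.86: denominator becomes s² + 5.801 s + 209.9.
So ω_n = √209.9 = 14.5 rad/s and ζ = 5.801/(2·14.5) = 0.200.
ω_d = ω_n√(1−ζ²) = 14.2 rad/s. t_p = π/ω_d = 0.221 s.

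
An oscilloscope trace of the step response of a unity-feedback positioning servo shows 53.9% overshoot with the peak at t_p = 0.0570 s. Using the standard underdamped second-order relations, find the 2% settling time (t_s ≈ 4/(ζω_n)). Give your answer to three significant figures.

ζ from %OS: ζ = |ln 0.539|/√(π²+ln²0.539) = 0.193.
From t_p = π/ω_d, ω_d = π/0.0570 = 55.1 rad/s, so ω_n = ω_d/√(1−ζ²) = 56.2 rad/s.
t_s ≈ 4/(ζω_n) = 4/(0.193·56.2) = 0.369 s.

t_s ≈ 0.369 s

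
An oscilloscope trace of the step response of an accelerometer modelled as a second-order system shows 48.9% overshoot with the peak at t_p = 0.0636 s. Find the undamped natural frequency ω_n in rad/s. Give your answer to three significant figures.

From the overshoot, ζ = −ln(OS)/√(π²+ln²(OS)) = 0.222.
t_p = π/ω_d ⇒ ω_d = 49.4 rad/s; then ω_n = ω_d/√(1−ζ²) = 50.7 rad/s.

ω_n ≈ 50.7 rad/s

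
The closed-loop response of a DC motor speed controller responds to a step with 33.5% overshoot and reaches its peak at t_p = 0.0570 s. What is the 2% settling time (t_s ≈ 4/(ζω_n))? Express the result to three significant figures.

From the overshoot, ζ = −ln(OS)/√(π²+ln²(OS)) = 0.329.
From t_p = π/ω_d, ω_d = π/0.0570 = 55.1 rad/s, so ω_n = ω_d/√(1−ζ²) = 58.4 rad/s.
t_s ≈ 4/(ζω_n) = 4/(0.329·58.4) = 0.208 s.

t_s ≈ 0.208 s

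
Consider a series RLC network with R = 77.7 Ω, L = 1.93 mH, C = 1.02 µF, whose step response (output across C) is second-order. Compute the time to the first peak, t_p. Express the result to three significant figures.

For a series RLC circuit (capacitor voltage as output), ω_n = 1/√(LC) = 1/√(1.93 mH · 1.02 µF) = 22500 rad/s.
ζ = (R/2)·√(C/L) = (77.7/2)·√(1.02 µF/1.93 mH) = 0.893.
The damped frequency ω_d = ω_n√(1−ζ²) = 10100 rad/s. t_p = π/ω_d = 0.000310 s.

t_p ≈ 0.000310 s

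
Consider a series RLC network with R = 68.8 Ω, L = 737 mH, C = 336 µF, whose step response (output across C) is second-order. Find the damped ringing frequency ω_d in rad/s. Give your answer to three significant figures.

ω_d ≈ 43.1 rad/s

For a series RLC circuit (capacitor voltage as output), ω_n = 1/√(LC) = 1/√(737 mH · 336 µF) = 63.5 rad/s.
ζ = (R/2)·√(C/L) = (68.8/2)·√(336 µF/737 mH) = 0.735.
ω_d = 63.5·√(1 − 0.735²) = 43.1 rad/s.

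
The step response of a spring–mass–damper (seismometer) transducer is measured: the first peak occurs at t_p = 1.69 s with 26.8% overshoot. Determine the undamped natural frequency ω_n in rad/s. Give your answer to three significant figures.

ω_n ≈ 2.02 rad/s

ζ from %OS: ζ = |ln 0.268|/√(π²+ln²0.268) = 0.387.
t_p = π/ω_d ⇒ ω_d = 1.86 rad/s; then ω_n = ω_d/√(1−ζ²) = 2.02 rad/s.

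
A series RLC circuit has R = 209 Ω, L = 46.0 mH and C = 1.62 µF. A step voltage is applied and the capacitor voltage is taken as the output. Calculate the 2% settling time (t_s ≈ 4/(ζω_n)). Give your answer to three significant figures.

For a series RLC circuit (capacitor voltage as output), ω_n = 1/√(LC) = 1/√(46.0 mH · 1.62 µF) = 3660 rad/s.
ζ = (R/2)·√(C/L) = (209/2)·√(1.62 µF/46.0 mH) = 0.620.
t_s ≈ 4/(ζω_n) = 0.00176 s.

t_s ≈ 0.00176 s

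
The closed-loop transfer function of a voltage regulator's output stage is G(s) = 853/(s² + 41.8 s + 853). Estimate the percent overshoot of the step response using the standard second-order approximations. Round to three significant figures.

%OS ≈ 4.00%

Matching coefficients with s² + 2ζω_n s + ω_n² gives ω_n² = 853 ⇒ ω_n = 29.2 rad/s, and ζ = 41.8/(2ω_n) = 0.716.
Overshoot: exp(−π·0.716/√(1−0.716²)) = 0.0400, i.e. 4.00%.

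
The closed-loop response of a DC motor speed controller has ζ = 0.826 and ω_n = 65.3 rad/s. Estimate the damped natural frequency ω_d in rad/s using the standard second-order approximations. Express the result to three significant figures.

ω_d ≈ 36.8 rad/s

ω_d = ω_n√(1−ζ²) = 65.3·√0.318 = 36.8 rad/s.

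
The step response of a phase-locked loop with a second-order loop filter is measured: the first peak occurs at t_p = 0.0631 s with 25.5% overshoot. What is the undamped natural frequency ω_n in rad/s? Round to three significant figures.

ω_n ≈ 54.3 rad/s

ζ from %OS: ζ = |ln 0.255|/√(π²+ln²0.255) = 0.399.
t_p = π/ω_d ⇒ ω_d = 49.8 rad/s; then ω_n = ω_d/√(1−ζ²) = 54.3 rad/s.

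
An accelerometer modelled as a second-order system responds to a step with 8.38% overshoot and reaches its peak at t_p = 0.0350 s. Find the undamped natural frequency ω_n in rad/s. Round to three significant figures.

ω_n ≈ 114 rad/s

From the overshoot, ζ = −ln(OS)/√(π²+ln²(OS)) = 0.620.
From t_p = π/ω_d, ω_d = π/0.0350 = 89.8 rad/s, so ω_n = ω_d/√(1−ζ²) = 114 rad/s.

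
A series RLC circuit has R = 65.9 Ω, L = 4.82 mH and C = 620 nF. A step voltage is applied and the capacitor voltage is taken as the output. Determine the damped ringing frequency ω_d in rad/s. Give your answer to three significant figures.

For a series RLC circuit (capacitor voltage as output), ω_n = 1/√(LC) = 1/√(4.82 mH · 620 nF) = 18300 rad/s.
ζ = (R/2)·√(C/L) = (65.9/2)·√(620 nF/4.82 mH) = 0.374.
The damped frequency ω_d = ω_n√(1−ζ²) = 17000 rad/s.

ω_d ≈ 17000 rad/s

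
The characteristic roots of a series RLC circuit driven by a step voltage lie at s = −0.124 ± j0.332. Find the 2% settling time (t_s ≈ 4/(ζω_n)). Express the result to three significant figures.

t_s ≈ 32.3 s

For poles at −σ ± jω_d, ζω_n = σ = 0.124, so t_s ≈ 4/σ = 32.3 s.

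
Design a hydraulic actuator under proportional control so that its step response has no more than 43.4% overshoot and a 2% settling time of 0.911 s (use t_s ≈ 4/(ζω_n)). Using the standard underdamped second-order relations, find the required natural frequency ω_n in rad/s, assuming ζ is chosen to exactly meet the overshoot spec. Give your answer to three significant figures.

ω_n ≈ 17.1 rad/s

Inverting the overshoot relation: ζ = |ln 0.434|/√(π² + ln²0.434) = 0.257.
Then ω_n = 4/(ζ t_s) = 4/(0.257 × 0.911) = 17.1 rad/s.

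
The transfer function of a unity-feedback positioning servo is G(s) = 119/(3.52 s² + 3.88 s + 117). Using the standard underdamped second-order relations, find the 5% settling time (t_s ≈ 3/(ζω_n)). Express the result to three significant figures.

t_s ≈ 5.44 s

Dividing through by 3.52: denominator becomes s² + 1.102 s + 33.24.
So ω_n = √33.24 = 5.77 rad/s and ζ = 1.102/(2·5.77) = 0.0956.
t_s ≈ 3/(ζω_n) = 5.44 s.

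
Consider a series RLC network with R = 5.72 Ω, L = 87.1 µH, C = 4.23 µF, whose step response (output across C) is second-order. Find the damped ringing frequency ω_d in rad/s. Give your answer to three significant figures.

For a series RLC circuit (capacitor voltage as output), ω_n = 1/√(LC) = 1/√(87.1 µH · 4.23 µF) = 52100 rad/s.
ζ = (R/2)·√(C/L) = (5.72/2)·√(4.23 µF/87.1 µH) = 0.630.
The damped frequency ω_d = ω_n√(1−ζ²) = 40400 rad/s.

ω_d ≈ 40400 rad/s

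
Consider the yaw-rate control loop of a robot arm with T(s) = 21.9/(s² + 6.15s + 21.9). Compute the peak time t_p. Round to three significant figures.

t_p ≈ 0.891 s

Comparing the denominator to s² + 2ζω_n s + ω_n²: ω_n = √21.9 = 4.68 rad/s, and 2ζω_n = 6.15 so ζ = 6.15/(2·4.68) = 0.657.
The damped frequency ω_d = ω_n√(1−ζ²) = 3.53 rad/s. Then t_p = π/ω_d = 0.891 s.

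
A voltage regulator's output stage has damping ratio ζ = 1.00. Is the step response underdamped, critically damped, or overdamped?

Since ζ = 1, the system is critically damped.

critically damped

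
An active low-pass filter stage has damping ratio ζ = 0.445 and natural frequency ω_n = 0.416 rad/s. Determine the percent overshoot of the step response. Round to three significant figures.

%OS ≈ 21.0%

For an underdamped second-order system, %OS = 100·exp(−πζ/√(1−ζ²)).
πζ/√(1−ζ²) = π·0.445/√(1−0.198) = 1.561, so %OS = 100·e^(−1.561) = 21.0%.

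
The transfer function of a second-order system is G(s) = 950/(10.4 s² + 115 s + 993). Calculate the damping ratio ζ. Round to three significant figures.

Dividing through by 10.4: denominator becomes s² + 11.06 s + 95.48.
So ω_n = √95.48 = 9.77 rad/s and ζ = 11.06/(2·9.77) = 0.566.

ζ ≈ 0.566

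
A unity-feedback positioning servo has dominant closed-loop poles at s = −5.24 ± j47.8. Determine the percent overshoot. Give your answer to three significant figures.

%OS ≈ 70.9%

|pole| = ω_n = √(5.24² + 47.8²) = 48.1 rad/s; ζ = cos θ = σ/ω_n = 0.109.
Overshoot: exp(−π·0.109/√(1−0.109²)) = 0.709, i.e. 70.9%.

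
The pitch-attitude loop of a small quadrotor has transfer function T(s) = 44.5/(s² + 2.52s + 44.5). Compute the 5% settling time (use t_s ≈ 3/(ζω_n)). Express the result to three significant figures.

ω_n = √44.5 = 6.67 rad/s; ζ = 2.52/(2·6.67) = 0.189.
t_s ≈ 3/(ζω_n) = 3/(0.189·6.67) = 2.38 s.

t_s ≈ 2.38 s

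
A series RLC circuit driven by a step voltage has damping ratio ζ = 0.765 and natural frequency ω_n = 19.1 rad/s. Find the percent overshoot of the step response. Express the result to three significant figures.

%OS ≈ 2.40%

For an underdamped second-order system, %OS = 100·exp(−πζ/√(1−ζ²)).
πζ/√(1−ζ²) = π·0.765/√(1−0.585) = 3.732, so %OS = 100·e^(−3.732) = 2.40%.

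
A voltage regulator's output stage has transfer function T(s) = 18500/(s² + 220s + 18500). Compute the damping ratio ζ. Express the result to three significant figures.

ζ ≈ 0.809

Matching coefficients with s² + 2ζω_n s + ω_n² gives ω_n² = 18500 ⇒ ω_n = 136 rad/s, and ζ = 220/(2ω_n) = 0.809.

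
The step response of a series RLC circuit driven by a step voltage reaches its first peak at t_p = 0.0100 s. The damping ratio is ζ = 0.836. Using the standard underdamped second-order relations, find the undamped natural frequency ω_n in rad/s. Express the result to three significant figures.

Peak time t_p = π/ω_d, so ω_d = π/t_p = π/0.0100 = 314 rad/s.
ω_n = ω_d/√(1−ζ²) = 314/√0.301 = 573 rad/s.

ω_n ≈ 573 rad/s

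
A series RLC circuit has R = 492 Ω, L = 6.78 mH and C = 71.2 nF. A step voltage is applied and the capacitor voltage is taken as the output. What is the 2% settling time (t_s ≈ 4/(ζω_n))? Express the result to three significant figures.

t_s ≈ 0.000110 s

For a series RLC circuit (capacitor voltage as output), ω_n = 1/√(LC) = 1/√(6.78 mH · 71.2 nF) = 45500 rad/s.
ζ = (R/2)·√(C/L) = (492/2)·√(71.2 nF/6.78 mH) = 0.797.
t_s ≈ 4/(ζω_n) = 0.000110 s.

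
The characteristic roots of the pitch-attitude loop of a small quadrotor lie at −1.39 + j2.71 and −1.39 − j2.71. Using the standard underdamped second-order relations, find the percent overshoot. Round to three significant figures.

%OS ≈ 20.0%

The poles are at −σ ± jω_d with σ = 1.39 and ω_d = 2.71, so ω_n = √(σ²+ω_d²) = 3.05 rad/s and ζ = σ/ω_n = 0.456.
Overshoot: exp(−π·0.456/√(1−0.456²)) = 0.200, i.e. 20.0%.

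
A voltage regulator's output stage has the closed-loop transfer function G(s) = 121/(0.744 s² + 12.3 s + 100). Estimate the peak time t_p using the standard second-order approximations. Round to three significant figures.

t_p ≈ 0.386 s

Dividing through by 0.744: denominator becomes s² + 16.53 s + 134.4.
So ω_n = √134.4 = 11.6 rad/s and ζ = 16.53/(2·11.6) = 0.713.
ω_d = ω_n√(1−ζ²) = 8.13 rad/s. t_p = π/ω_d = 0.386 s.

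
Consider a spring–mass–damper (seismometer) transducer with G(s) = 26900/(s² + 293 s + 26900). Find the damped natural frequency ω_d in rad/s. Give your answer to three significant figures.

ω_d ≈ 73.7 rad/s

Matching coefficients with s² + 2ζω_n s + ω_n² gives ω_n² = 26900 ⇒ ω_n = 164 rad/s, and ζ = 293/(2ω_n) = 0.893.
ω_d = 164·√(1 − 0.893²) = 73.7 rad/s.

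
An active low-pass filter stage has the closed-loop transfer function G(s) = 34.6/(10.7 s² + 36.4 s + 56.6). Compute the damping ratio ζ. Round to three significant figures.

ζ ≈ 0.740

Dividing through by 10.7: denominator becomes s² + 3.402 s + 5.290.
So ω_n = √5.290 = 2.30 rad/s and ζ = 3.402/(2·2.30) = 0.740.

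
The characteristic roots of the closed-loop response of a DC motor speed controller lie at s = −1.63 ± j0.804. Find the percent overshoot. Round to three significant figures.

%OS ≈ 0.171%

With σ = 1.63, ω_d = 0.804: ω_n = √(σ²+ω_d²) = 1.82 rad/s, ζ = σ/ω_n = 0.897.
%OS = 100 e^{−πζ/√(1−ζ²)} with ζ = 0.897 gives 0.171%.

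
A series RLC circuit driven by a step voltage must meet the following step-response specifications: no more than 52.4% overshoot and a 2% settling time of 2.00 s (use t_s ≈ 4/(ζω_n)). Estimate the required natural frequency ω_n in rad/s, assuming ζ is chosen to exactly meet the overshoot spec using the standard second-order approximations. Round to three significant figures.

From %OS = 100·exp(−πζ/√(1−ζ²)), invert to get ζ = −ln(OS)/√(π² + ln²(OS)) with OS = 0.524.
−ln 0.524 = 0.6463, so ζ = 0.6463/√(π² + 0.4177) = 0.201.
From t_s ≈ 4/(ζω_n): ω_n = 4/(ζ·t_s) = 4/(0.201·2.00) = 9.93 rad/s.

ω_n ≈ 9.93 rad/s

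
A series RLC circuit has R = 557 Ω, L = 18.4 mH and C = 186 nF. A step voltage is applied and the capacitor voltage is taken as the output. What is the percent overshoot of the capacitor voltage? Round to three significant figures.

For a series RLC circuit (capacitor voltage as output), ω_n = 1/√(LC) = 1/√(18.4 mH · 186 nF) = 17100 rad/s.
ζ = (R/2)·√(C/L) = (557/2)·√(186 nF/18.4 mH) = 0.885.
Overshoot: exp(−π·0.885/√(1−0.885²)) = 0.00251, i.e. 0.251%.

%OS ≈ 0.251%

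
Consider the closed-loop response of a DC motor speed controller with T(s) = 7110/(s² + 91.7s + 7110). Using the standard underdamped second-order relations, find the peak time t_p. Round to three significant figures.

ω_n = √7110 = 84.3 rad/s; ζ = 91.7/(2·84.3) = 0.544.
ω_d = 84.3·√(1 − 0.544²) = 70.8 rad/s. Then t_p = π/ω_d = 0.0444 s.

t_p ≈ 0.0444 s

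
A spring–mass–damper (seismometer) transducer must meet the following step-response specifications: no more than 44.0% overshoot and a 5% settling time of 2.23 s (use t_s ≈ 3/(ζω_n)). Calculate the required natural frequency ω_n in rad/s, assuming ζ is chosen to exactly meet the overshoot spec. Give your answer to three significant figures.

ω_n ≈ 5.32 rad/s

ζ = −ln(OS)/√(π² + (ln OS)²). With OS = 0.440, ln OS = −0.8210 and ζ = 0.8210/3.247 = 0.253.
From t_s ≈ 3/(ζω_n): ω_n = 3/(ζ·t_s) = 3/(0.253·2.23) = 5.32 rad/s.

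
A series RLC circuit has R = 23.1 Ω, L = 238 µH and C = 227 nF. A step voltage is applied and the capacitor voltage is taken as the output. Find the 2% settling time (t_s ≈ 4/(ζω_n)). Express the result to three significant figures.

t_s ≈ 0.0000824 s

For a series RLC circuit (capacitor voltage as output), ω_n = 1/√(LC) = 1/√(238 µH · 227 nF) = 136000 rad/s.
ζ = (R/2)·√(C/L) = (23.1/2)·√(227 nF/238 µH) = 0.357.
t_s ≈ 4/(ζω_n) = 0.0000824 s.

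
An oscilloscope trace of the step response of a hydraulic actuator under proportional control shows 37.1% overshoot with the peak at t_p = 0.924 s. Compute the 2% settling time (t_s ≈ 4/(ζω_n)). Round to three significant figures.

t_s ≈ 3.73 s

ζ from %OS: ζ = |ln 0.371|/√(π²+ln²0.371) = 0.301.
From t_p = π/ω_d, ω_d = π/0.924 = 3.40 rad/s, so ω_n = ω_d/√(1−ζ²) = 3.57 rad/s.
t_s ≈ 4/(ζω_n) = 4/(0.301·3.57) = 3.73 s.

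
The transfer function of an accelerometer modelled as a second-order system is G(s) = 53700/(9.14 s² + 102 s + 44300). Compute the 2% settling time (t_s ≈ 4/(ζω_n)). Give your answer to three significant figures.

Dividing through by 9.14: denominator becomes s² + 11.16 s + 4847.
So ω_n = √4847 = 69.6 rad/s and ζ = 11.16/(2·69.6) = 0.0801.
t_s ≈ 4/(ζω_n) = 0.717 s.

t_s ≈ 0.717 s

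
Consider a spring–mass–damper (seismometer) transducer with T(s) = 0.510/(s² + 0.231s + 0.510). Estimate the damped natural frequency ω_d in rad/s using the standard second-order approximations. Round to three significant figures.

ω_n = √0.510 = 0.714 rad/s; ζ = 0.231/(2·0.714) = 0.162.
The damped frequency ω_d = ω_n√(1−ζ²) = 0.705 rad/s.

ω_d ≈ 0.705 rad/s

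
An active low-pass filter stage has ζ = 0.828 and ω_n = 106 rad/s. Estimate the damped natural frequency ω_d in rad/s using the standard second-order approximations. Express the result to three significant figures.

ω_d = ω_n√(1−ζ²) = 106·√0.314 = 59.4 rad/s.

ω_d ≈ 59.4 rad/s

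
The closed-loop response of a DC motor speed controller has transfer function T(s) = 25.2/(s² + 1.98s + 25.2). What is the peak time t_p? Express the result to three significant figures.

t_p ≈ 0.638 s

ω_n = √25.2 = 5.02 rad/s; ζ = 1.98/(2·5.02) = 0.197.
ω_d = 5.02·√(1 − 0.197²) = 4.92 rad/s. Then t_p = π/ω_d = 0.638 s.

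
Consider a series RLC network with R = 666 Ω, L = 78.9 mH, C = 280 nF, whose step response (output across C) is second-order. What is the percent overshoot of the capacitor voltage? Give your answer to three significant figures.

%OS ≈ 7.96%

For a series RLC circuit (capacitor voltage as output), ω_n = 1/√(LC) = 1/√(78.9 mH · 280 nF) = 6730 rad/s.
ζ = (R/2)·√(C/L) = (666/2)·√(280 nF/78.9 mH) = 0.627.
%OS = 100 e^{−πζ/√(1−ζ²)} with ζ = 0.627 gives 7.96%.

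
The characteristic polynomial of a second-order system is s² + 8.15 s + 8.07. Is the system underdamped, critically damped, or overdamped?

a² − 4b = 34 > 0 (two distinct real roots); the system is overdamped.

overdamped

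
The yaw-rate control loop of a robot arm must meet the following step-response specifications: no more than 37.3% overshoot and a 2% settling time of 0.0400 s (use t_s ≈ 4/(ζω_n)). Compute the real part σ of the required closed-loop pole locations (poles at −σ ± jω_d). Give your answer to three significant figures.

The settling-time spec alone fixes σ = ζω_n = 4/t_s = 4/0.0400 = 100.
(Overshoot then fixes ζ = 0.300 and hence ω_d = σ·√(1−ζ²)/ζ = 319 rad/s.)

σ ≈ 100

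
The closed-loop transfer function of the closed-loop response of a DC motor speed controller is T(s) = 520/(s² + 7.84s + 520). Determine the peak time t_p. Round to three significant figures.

t_p ≈ 0.140 s

Matching coefficients with s² + 2ζω_n s + ω_n² gives ω_n² = 520 ⇒ ω_n = 22.8 rad/s, and ζ = 7.84/(2ω_n) = 0.172.
ω_d = ω_n√(1−ζ²) = 22.5 rad/s. Then t_p = π/ω_d = 0.140 s.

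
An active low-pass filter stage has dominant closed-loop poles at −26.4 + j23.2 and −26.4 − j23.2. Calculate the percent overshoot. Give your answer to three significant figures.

|pole| = ω_n = √(26.4² + 23.2²) = 35.1 rad/s; ζ = cos θ = σ/ω_n = 0.751.
Overshoot: exp(−π·0.751/√(1−0.751²)) = 0.0280, i.e. 2.80%.

%OS ≈ 2.80%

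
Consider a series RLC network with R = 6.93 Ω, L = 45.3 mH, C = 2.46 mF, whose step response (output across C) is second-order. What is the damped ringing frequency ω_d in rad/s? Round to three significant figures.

For a series RLC circuit (capacitor voltage as output), ω_n = 1/√(LC) = 1/√(45.3 mH · 2.46 mF) = 94.7 rad/s.
ζ = (R/2)·√(C/L) = (6.93/2)·√(2.46 mF/45.3 mH) = 0.807.
The damped frequency ω_d = ω_n√(1−ζ²) = 55.9 rad/s.

ω_d ≈ 55.9 rad/s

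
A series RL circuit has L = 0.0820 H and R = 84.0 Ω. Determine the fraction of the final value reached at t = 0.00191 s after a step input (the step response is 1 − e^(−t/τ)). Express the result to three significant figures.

y/y_∞ ≈ 0.859

τ = L/R = 0.0820/84.0 = 0.000976 s.
y(t)/y_∞ = 1 − e^(−t/τ) = 1 − e^(−0.00191/0.000976) = 1 − e^(−1.96) = 0.859.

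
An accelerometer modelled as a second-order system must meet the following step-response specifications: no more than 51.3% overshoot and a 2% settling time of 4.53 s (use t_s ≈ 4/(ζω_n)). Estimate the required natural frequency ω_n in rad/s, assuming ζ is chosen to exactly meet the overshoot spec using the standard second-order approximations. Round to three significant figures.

From %OS = 100·exp(−πζ/√(1−ζ²)), invert to get ζ = −ln(OS)/√(π² + ln²(OS)) with OS = 0.513.
−ln 0.513 = 0.6675, so ζ = 0.6675/√(π² + 0.4455) = 0.208.
Then ω_n = 4/(ζ t_s) = 4/(0.208 × 4.53) = 4.25 rad/s.

ω_n ≈ 4.25 rad/s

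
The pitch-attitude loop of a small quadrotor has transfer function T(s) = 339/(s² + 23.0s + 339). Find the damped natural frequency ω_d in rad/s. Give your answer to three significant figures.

ω_d ≈ 14.4 rad/s

Comparing the denominator to s² + 2ζω_n s + ω_n²: ω_n = √339 = 18.4 rad/s, and 2ζω_n = 23.0 so ζ = 23.0/(2·18.4) = 0.625.
ω_d = ω_n√(1−ζ²) = 14.4 rad/s.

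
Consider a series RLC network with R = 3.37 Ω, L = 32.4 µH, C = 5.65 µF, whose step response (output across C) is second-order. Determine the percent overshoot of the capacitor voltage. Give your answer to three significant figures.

For a series RLC circuit (capacitor voltage as output), ω_n = 1/√(LC) = 1/√(32.4 µH · 5.65 µF) = 73900 rad/s.
ζ = (R/2)·√(C/L) = (3.37/2)·√(5.65 µF/32.4 µH) = 0.704.
%OS = 100 e^{−πζ/√(1−ζ²)} with ζ = 0.704 gives 4.46%.

%OS ≈ 4.46%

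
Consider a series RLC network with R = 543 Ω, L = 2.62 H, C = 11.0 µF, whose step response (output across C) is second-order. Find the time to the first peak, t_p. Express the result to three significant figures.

For a series RLC circuit (capacitor voltage as output), ω_n = 1/√(LC) = 1/√(2.62 H · 11.0 µF) = 186 rad/s.
ζ = (R/2)·√(C/L) = (543/2)·√(11.0 µF/2.62 H) = 0.556.
The damped frequency ω_d = ω_n√(1−ζ²) = 155 rad/s. t_p = π/ω_d = 0.0203 s.

t_p ≈ 0.0203 s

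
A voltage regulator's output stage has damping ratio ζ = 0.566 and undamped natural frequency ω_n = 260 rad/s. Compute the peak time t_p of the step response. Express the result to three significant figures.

The damped frequency is ω_d = ω_n√(1−ζ²) = 260·√(1−0.320) = 214 rad/s.
Peak time t_p = π/ω_d = π/214 = 0.0147 s.

t_p ≈ 0.0147 s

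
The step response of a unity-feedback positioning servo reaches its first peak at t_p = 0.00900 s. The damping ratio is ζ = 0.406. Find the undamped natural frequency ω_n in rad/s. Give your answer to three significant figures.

Peak time t_p = π/ω_d, so ω_d = π/t_p = π/0.00900 = 349 rad/s.
ω_n = ω_d/√(1−ζ²) = 349/√0.835 = 382 rad/s.

ω_n ≈ 382 rad/s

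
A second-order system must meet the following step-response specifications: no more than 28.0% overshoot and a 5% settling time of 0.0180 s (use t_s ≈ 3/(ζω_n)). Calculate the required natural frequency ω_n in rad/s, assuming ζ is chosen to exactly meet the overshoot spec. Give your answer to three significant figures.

Inverting the overshoot relation: ζ = |ln 0.280|/√(π² + ln²0.280) = 0.376.
From t_s ≈ 3/(ζω_n): ω_n = 3/(ζ·t_s) = 3/(0.376·0.0180) = 444 rad/s.

ω_n ≈ 444 rad/s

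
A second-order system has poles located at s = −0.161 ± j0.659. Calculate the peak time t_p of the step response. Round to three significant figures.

t_p ≈ 4.77 s

t_p = π/ω_d with ω_d = 0.659 (the imaginary part), so t_p = 4.77 s.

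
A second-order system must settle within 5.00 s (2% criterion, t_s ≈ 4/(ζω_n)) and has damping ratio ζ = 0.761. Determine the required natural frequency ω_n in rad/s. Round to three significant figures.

ω_n ≈ 1.05 rad/s

Rearranging t_s ≈ 4/(ζω_n) gives ω_n = 4/(ζ·t_s) = 4/(0.761 × 5.00) = 1.05 rad/s.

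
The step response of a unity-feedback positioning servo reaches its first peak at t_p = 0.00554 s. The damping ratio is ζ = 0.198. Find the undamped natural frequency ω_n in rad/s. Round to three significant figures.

ω_n ≈ 579 rad/s

Peak time t_p = π/ω_d, so ω_d = π/t_p = π/0.00554 = 567 rad/s.
ω_n = ω_d/√(1−ζ²) = 567/√0.961 = 579 rad/s.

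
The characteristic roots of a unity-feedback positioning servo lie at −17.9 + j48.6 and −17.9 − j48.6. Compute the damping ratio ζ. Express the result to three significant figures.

With σ = 17.9, ω_d = 48.6: ω_n = √(σ²+ω_d²) = 51.8 rad/s, ζ = σ/ω_n = 0.346.

ζ ≈ 0.346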